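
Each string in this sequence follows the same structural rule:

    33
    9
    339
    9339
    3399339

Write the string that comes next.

93393399339

This is a Fibonacci-style word recurrence s(k) = s(k−2)·s(k−1): e.g. 33·9 = 339.
The next term joins 9339 and 3399339.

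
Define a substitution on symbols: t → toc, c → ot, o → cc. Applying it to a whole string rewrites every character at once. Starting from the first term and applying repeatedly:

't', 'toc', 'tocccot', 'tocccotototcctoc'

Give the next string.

tocccotototcctoccctoccctocotottocccot

Applying the rule to each of the 16 symbols of tocccotototcctoc gives the pieces toc cc ot ot ot cc toc cc toc cc toc ot ot toc cc ot, which concatenate to the answer.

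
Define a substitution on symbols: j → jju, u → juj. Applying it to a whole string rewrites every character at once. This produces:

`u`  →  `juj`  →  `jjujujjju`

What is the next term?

Rewriting each symbol of jjujujjju: j→jju, j→jju, u→juj, j→jju, u→juj, j→jju, j→jju, j→jju, u→juj, which concatenates to jju jju juj jju juj jju jju jju juj.

jjujjujujjjujujjjujjujjujuj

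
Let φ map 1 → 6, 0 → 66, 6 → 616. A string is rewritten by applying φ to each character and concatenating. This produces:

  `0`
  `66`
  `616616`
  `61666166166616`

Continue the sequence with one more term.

Rewriting the 14 symbols of 61666166166616 one by one yields 616 6 616 616 616 6 616 616 6 616 616 616 6 616; concatenated:

6166616616616661661666166166166616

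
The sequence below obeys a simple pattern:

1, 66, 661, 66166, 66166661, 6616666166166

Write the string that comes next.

661666616616666166661

Each term (from the third on) is the previous term followed by the one before it: term 3 = 66·1 = 661.
Continuing: 6616666166166 · 66166661 gives term 7.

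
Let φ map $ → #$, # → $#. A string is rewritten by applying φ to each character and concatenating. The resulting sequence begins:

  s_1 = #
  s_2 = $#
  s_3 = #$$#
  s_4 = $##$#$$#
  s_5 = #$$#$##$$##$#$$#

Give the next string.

Rewriting the 16 symbols of #$$#$##$$##$#$$# one by one yields $# #$ #$ $# #$ $# $# #$ #$ $# $# #$ $# #$ #$ $#; concatenated:

$##$#$$##$$#$##$#$$#$##$$##$#$$#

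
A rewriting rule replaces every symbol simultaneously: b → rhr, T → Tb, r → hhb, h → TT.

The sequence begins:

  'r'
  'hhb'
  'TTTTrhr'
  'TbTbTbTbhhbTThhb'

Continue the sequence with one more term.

Replace each of the 16 characters of TbTbTbTbhhbTThhb in place — Tb rhr Tb rhr Tb rhr Tb rhr TT TT rhr Tb Tb TT TT rhr — and concatenate.

TbrhrTbrhrTbrhrTbrhrTTTTrhrTbTbTTTTrhr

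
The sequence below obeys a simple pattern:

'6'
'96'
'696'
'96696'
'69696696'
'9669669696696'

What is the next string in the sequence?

This is a Fibonacci-style word recurrence s(k) = s(k−2)·s(k−1): e.g. 6·96 = 696.
Continuing: 69696696 · 9669669696696 gives term 7.

696966969669669696696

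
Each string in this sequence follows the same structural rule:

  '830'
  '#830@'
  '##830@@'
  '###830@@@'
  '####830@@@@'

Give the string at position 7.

Each term wraps the previous one in # on the left and @ on the right.
From ####830@@@@, 2 further steps: ####830@@@@ → #####830@@@@@ → (answer).

######830@@@@@@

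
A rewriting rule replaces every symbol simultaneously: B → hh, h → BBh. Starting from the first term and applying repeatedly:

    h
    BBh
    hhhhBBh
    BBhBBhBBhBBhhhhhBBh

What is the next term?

hhhhBBhhhhhBBhhhhhBBhhhhhBBhBBhBBhBBhBBhhhhhBBh

Applying the rule to each of the 19 symbols of BBhBBhBBhBBhhhhhBBh gives the pieces hh hh BBh hh hh BBh hh hh BBh hh hh BBh BBh BBh BBh BBh hh hh BBh, which concatenate to the answer.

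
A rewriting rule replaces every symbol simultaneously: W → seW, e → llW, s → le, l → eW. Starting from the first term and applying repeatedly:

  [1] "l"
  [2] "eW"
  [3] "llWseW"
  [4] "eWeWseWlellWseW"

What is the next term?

llWseWllWseWlellWseWeWllWeWeWseWlellWseW

φ(eWeWseWlellWseW) expands symbol-by-symbol to llW seW llW seW le llW seW eW llW eW eW seW le llW seW; joining the 15 pieces gives the next term.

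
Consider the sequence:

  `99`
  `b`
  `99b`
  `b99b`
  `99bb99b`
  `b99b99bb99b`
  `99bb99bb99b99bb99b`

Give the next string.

Each term (from the third on) is the two preceding terms concatenated in order: term 3 = 99·b = 99b.
Continuing: b99b99bb99b · 99bb99bb99b99bb99b gives term 8.

b99b99bb99b99bb99bb99b99bb99b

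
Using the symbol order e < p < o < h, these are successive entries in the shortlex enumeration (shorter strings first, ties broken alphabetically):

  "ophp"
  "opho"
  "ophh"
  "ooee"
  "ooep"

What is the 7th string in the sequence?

ooeh

Stepping forward 2 times from ooep: ooep → ooeo, then the target.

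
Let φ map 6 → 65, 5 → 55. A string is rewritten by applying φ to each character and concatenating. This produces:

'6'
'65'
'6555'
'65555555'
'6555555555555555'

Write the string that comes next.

φ(6555555555555555) expands symbol-by-symbol to 65 55 55 55 55 55 55 55 55 55 55 55 55 55 55 55; joining the 16 pieces gives the next term.

65555555555555555555555555555555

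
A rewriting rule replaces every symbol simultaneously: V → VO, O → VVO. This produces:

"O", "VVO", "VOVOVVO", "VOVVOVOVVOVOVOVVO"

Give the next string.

Applying the rule to each of the 17 symbols of VOVVOVOVVOVOVOVVO gives the pieces VO VVO VO VO VVO VO VVO VO VO VVO VO VVO VO VVO VO VO VVO, which concatenate to the answer.

VOVVOVOVOVVOVOVVOVOVOVVOVOVVOVOVVOVOVOVVO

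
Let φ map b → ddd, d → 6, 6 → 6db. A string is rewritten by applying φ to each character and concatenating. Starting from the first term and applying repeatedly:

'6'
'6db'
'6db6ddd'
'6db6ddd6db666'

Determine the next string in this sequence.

6db6ddd6db6666db6ddd6db6db6db

Replace each of the 13 characters of 6db6ddd6db666 in place — 6db 6 ddd 6db 6 6 6 6db 6 ddd 6db 6db 6db — and concatenate.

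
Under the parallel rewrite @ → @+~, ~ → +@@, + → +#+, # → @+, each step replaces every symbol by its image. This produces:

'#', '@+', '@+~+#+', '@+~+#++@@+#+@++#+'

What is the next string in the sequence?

Applying the rule to each of the 17 symbols of @+~+#++@@+#+@++#+ gives the pieces @+~ +#+ +@@ +#+ @+ +#+ +#+ @+~ @+~ +#+ @+ +#+ @+~ +#+ +#+ @+ +#+, which concatenate to the answer.

@+~+#++@@+#+@++#++#+@+~@+~+#+@++#+@+~+#++#+@++#+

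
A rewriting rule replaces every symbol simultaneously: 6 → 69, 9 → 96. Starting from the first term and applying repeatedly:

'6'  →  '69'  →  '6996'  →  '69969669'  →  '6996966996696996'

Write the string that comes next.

φ(6996966996696996) expands symbol-by-symbol to 69 96 96 69 96 69 69 96 96 69 69 96 69 96 96 69; joining the 16 pieces gives the next term.

69969669966969969669699669969669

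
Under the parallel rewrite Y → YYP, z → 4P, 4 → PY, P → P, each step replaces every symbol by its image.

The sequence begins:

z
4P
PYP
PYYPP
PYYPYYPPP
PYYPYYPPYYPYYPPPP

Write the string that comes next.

φ(PYYPYYPPYYPYYPPPP) expands symbol-by-symbol to P YYP YYP P YYP YYP P P YYP YYP P YYP YYP P P P P; joining the 17 pieces gives the next term.

PYYPYYPPYYPYYPPPYYPYYPPYYPYYPPPPP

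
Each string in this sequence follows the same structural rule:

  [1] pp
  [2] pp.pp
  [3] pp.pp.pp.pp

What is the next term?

Every step duplicates the string with '.' between the halves.
One more doubling of pp.pp.pp.pp gives the answer.

pp.pp.pp.pp.pp.pp.pp.pp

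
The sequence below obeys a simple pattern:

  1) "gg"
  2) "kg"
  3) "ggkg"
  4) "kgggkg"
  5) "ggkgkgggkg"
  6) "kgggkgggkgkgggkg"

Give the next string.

This is a Fibonacci-style word recurrence s(k) = s(k−2)·s(k−1): e.g. gg·kg = ggkg.
Continuing: ggkgkgggkg · kgggkgggkgkgggkg gives term 7.

ggkgkgggkgkgggkgggkgkgggkg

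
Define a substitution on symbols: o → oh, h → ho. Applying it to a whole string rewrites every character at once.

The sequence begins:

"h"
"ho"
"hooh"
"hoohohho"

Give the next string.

hoohohhoohhohooh

Apply φ to hoohohho symbol by symbol: h→ho, o→oh, o→oh, h→ho, o→oh, h→ho, h→ho, o→oh; joined: ho oh oh ho oh ho ho oh.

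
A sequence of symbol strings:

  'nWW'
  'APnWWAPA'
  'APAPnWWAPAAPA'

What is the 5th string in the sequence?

Every step adds AP to the front and APA to the end of the previous string.
From APAPnWWAPAAPA, 2 further steps: APAPnWWAPAAPA → APAPAPnWWAPAAPAAPA → (answer).

APAPAPAPnWWAPAAPAAPAAPA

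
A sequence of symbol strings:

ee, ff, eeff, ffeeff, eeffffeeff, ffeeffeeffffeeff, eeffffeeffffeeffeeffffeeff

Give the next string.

From term 3 onward, concatenate the second-to-last term with the last: ee·ff = eeff, ff·eeff = ffeeff, …
So term 8 is ffeeffeeffffeeff·eeffffeeffffeeffeeffffeeff.

ffeeffeeffffeeffeeffffeeffffeeffeeffffeeff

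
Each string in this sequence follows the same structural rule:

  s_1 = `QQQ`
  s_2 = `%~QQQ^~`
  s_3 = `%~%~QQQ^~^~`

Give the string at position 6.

Each term wraps the previous one in %~ on the left and ^~ on the right.
From %~%~QQQ^~^~, 3 further steps: %~%~QQQ^~^~ → %~%~%~QQQ^~^~^~ → %~%~%~%~QQQ^~^~^~^~ → (answer).

%~%~%~%~%~QQQ^~^~^~^~^~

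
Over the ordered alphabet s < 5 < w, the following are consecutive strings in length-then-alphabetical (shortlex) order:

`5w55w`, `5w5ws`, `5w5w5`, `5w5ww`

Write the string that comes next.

Treat 5w5ww as a base-3 numeral over the given alphabet and add one, carrying through any trailing w's.

5wwss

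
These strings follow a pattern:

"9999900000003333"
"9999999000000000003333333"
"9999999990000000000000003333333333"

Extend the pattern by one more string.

Term n consists of 2n+3 9's, followed by 4n+3 0's, followed by 3n+1 3's (n = 1, 2, …).
Setting n = 4 gives 11, 19, 13 characters in each block.

9999999999900000000000000000003333333333333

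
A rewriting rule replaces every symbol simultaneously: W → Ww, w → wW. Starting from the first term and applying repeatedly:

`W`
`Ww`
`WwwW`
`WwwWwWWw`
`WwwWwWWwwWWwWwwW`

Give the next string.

Applying the rule to each of the 16 symbols of WwwWwWWwwWWwWwwW gives the pieces Ww wW wW Ww wW Ww Ww wW wW Ww Ww wW Ww wW wW Ww, which concatenate to the answer.

WwwWwWWwwWWwWwwWwWWwWwwWWwwWwWWw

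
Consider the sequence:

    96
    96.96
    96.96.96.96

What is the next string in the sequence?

Every step duplicates the string with '.' between the halves.
Doubling 96.96.96.96 with '.' between the halves:

96.96.96.96.96.96.96.96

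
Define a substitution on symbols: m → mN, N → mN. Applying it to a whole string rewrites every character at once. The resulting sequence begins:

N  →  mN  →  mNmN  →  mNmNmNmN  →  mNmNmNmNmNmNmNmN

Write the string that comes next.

Replace each of the 16 characters of mNmNmNmNmNmNmNmN in place — mN mN mN mN mN mN mN mN mN mN mN mN mN mN mN mN — and concatenate.

mNmNmNmNmNmNmNmNmNmNmNmNmNmNmNmN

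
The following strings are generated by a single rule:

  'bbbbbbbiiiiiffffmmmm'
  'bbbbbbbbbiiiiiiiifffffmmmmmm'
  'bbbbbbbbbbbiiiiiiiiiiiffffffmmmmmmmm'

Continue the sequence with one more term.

bbbbbbbbbbbbbiiiiiiiiiiiiiifffffffmmmmmmmmmm

Reading off run lengths: b runs 7, 9, 11; i runs 5, 8, 11; f runs 4, 5, 6; m runs 4, 6, 8 — each is linear in n, where the shown terms are n = 2, 3, 4.
At n = 5 the blocks have lengths 13, 14, 7, 10.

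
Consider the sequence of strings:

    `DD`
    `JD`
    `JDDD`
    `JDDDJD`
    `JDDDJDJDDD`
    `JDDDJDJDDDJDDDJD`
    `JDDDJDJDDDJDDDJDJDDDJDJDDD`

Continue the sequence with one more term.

From term 3 onward, concatenate the last term with the second-to-last: JD·DD = JDDD, JDDD·JD = JDDDJD, …
The next term joins JDDDJDJDDDJDDDJDJDDDJDJDDD and JDDDJDJDDDJDDDJD.

JDDDJDJDDDJDDDJDJDDDJDJDDDJDDDJDJDDDJDDDJD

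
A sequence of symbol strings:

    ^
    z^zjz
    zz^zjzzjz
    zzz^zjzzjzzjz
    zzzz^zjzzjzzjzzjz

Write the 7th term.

zzzzzz^zjzzjzzjzzjzzjzzjz

Each term wraps the previous one in z on the left and zjz on the right.
From zzzz^zjzzjzzjzzjz, 2 further steps: zzzz^zjzzjzzjzzjz → zzzzz^zjzzjzzjzzjzzjz → (answer).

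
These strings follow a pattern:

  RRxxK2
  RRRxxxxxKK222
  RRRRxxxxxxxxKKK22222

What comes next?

RRRRRxxxxxxxxxxxKKKK2222222

The n-th term is n+1 R's then 3n-1 x's then n K's then 2n-1 2's (n = 1, 2, …).
For the next term, n = 4, so the run lengths are 5, 11, 4, 7.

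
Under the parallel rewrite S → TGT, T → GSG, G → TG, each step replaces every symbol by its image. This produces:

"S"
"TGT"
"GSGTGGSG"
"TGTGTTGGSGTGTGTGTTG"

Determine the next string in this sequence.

Applying the rule to each of the 19 symbols of TGTGTTGGSGTGTGTGTTG gives the pieces GSG TG GSG TG GSG GSG TG TG TGT TG GSG TG GSG TG GSG TG GSG GSG TG, which concatenate to the answer.

GSGTGGSGTGGSGGSGTGTGTGTTGGSGTGGSGTGGSGTGGSGGSGTG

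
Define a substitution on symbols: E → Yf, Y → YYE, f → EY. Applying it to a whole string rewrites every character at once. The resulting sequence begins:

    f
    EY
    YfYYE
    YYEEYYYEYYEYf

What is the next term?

YYEYYEYfYfYYEYYEYYEYfYYEYYEYfYYEEY

Replace each of the 13 characters of YYEEYYYEYYEYf in place — YYE YYE Yf Yf YYE YYE YYE Yf YYE YYE Yf YYE EY — and concatenate.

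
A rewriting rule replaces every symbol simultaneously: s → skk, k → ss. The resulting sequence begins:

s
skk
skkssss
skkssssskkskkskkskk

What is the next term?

φ(skkssssskkskkskkskk) expands symbol-by-symbol to skk ss ss skk skk skk skk skk ss ss skk ss ss skk ss ss skk ss ss; joining the 19 pieces gives the next term.

skkssssskkskkskkskkskkssssskkssssskkssssskkssss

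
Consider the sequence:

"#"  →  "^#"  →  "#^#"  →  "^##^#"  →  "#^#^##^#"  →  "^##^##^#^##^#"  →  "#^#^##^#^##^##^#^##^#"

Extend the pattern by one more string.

Each term (from the third on) is the two preceding terms concatenated in order: term 3 = #·^# = #^#.
The next term joins ^##^##^#^##^# and #^#^##^#^##^##^#^##^#.

^##^##^#^##^##^#^##^#^##^##^#^##^#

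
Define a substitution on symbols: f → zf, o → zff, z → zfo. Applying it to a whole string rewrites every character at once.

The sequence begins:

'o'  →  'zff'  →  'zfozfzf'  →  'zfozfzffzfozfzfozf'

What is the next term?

Replace each of the 18 characters of zfozfzffzfozfzfozf in place — zfo zf zff zfo zf zfo zf zf zfo zf zff zfo zf zfo zf zff zfo zf — and concatenate.

zfozfzffzfozfzfozfzfzfozfzffzfozfzfozfzffzfozf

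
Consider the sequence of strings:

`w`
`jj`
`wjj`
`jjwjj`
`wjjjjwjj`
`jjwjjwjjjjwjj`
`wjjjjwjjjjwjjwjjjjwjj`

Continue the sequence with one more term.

Each term (from the third on) is the two preceding terms concatenated in order: term 3 = w·jj = wjj.
The next term joins jjwjjwjjjjwjj and wjjjjwjjjjwjjwjjjjwjj.

jjwjjwjjjjwjjwjjjjwjjjjwjjwjjjjwjj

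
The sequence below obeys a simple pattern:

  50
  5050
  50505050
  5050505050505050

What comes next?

Every step duplicates the string.
One more doubling of 5050505050505050 gives the answer.

50505050505050505050505050505050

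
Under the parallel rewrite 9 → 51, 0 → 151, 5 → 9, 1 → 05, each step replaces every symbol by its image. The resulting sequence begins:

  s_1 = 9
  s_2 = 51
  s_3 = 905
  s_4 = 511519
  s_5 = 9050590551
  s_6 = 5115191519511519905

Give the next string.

Replace each of the 19 characters of 5115191519511519905 in place — 9 05 05 9 05 51 05 9 05 51 9 05 05 9 05 51 51 151 9 — and concatenate.

905059055105905519050590551511519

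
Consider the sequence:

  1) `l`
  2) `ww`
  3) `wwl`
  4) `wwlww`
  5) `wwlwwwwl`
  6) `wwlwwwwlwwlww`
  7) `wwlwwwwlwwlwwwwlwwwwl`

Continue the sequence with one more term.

wwlwwwwlwwlwwwwlwwwwlwwlwwwwlwwlww

This is a Fibonacci-style word recurrence s(k) = s(k−1)·s(k−2): e.g. ww·l = wwl.
The next term joins wwlwwwwlwwlwwwwlwwwwl and wwlwwwwlwwlww.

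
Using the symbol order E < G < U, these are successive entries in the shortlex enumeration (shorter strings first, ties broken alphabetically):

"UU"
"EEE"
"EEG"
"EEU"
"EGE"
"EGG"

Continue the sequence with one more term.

EGU

Treat EGG as a base-3 numeral over the given alphabet and add one, carrying through any trailing U's.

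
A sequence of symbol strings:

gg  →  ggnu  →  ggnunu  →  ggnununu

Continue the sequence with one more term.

ggnunununu

Each term is the previous one with nu appended.
So the next term is ggnununu·nu.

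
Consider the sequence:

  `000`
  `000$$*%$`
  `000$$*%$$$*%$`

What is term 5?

Every step adds $$*%$ to the end: s(k+1) = s(k)·$$*%$.
From 000$$*%$$$*%$, 2 further steps: 000$$*%$$$*%$ → 000$$*%$$$*%$$$*%$ → (answer).

000$$*%$$$*%$$$*%$$$*%$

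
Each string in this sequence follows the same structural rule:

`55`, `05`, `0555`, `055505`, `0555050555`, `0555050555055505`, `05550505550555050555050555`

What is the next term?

055505055505550505550505550555050555055505

From term 3 onward, concatenate the last term with the second-to-last: 05·55 = 0555, 0555·05 = 055505, …
So term 8 is 05550505550555050555050555·0555050555055505.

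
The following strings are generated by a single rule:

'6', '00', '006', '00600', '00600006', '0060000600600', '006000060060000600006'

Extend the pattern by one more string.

0060000600600006000060060000600600

This is a Fibonacci-style word recurrence s(k) = s(k−1)·s(k−2): e.g. 00·6 = 006.
Continuing: 006000060060000600006 · 0060000600600 gives term 8.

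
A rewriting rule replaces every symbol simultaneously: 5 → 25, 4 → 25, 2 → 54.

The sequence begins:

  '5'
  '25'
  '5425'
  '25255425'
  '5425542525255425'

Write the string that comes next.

Applying the rule to each of the 16 symbols of 5425542525255425 gives the pieces 25 25 54 25 25 25 54 25 54 25 54 25 25 25 54 25, which concatenate to the answer.

25255425252554255425542525255425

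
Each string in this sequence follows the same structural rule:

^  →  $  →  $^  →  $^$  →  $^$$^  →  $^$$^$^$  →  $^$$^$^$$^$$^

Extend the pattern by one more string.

$^$$^$^$$^$$^$^$$^$^$

This is a Fibonacci-style word recurrence s(k) = s(k−1)·s(k−2): e.g. $·^ = $^.
Continuing: $^$$^$^$$^$$^ · $^$$^$^$ gives term 8.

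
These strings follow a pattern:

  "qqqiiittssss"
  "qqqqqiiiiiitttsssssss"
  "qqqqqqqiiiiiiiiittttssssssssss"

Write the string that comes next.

qqqqqqqqqiiiiiiiiiiiitttttsssssssssssss

Reading off run lengths: q runs 3, 5, 7; i runs 3, 6, 9; t runs 2, 3, 4; s runs 4, 7, 10 — each is linear in n (n = 1, 2, …).
For the next term, n = 4, so the run lengths are 9, 12, 5, 13.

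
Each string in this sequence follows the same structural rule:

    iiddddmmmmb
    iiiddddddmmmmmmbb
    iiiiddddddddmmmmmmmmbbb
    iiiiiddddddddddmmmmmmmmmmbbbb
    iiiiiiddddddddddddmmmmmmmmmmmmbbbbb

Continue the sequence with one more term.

iiiiiiiddddddddddddddmmmmmmmmmmmmmmbbbbbb

Each string has the form i^{n+1} d^{2n+2} m^{2n+2} b^{n} (n = 1, 2, …).
At n = 6 the blocks have lengths 7, 14, 14, 6.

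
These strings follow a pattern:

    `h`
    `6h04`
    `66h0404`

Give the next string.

Each term wraps the previous one in 6 on the left and 04 on the right.
So the next term is 6·66h0404·04.

666h040404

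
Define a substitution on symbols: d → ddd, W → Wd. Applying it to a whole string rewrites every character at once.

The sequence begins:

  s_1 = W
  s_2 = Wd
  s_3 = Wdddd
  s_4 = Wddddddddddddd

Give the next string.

Applying the rule to each of the 14 symbols of Wddddddddddddd gives the pieces Wd ddd ddd ddd ddd ddd ddd ddd ddd ddd ddd ddd ddd ddd, which concatenate to the answer.

Wdddddddddddddddddddddddddddddddddddddddd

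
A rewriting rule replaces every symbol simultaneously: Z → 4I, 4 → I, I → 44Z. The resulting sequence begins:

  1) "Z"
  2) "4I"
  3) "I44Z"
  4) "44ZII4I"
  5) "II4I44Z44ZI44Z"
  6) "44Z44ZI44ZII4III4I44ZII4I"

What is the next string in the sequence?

Rewriting the 25 symbols of 44Z44ZI44ZII4III4I44ZII4I one by one yields I I 4I I I 4I 44Z I I 4I 44Z 44Z I 44Z 44Z 44Z I 44Z I I 4I 44Z 44Z I 44Z; concatenated:

II4III4I44ZII4I44Z44ZI44Z44Z44ZI44ZII4I44Z44ZI44Z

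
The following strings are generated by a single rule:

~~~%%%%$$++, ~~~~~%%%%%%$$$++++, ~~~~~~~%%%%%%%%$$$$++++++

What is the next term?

~~~~~~~~~%%%%%%%%%%$$$$$++++++++

Reading off run lengths: ~ runs 3, 5, 7; % runs 4, 6, 8; $ runs 2, 3, 4; + runs 2, 4, 6 — each is linear in n (n = 1, 2, …).
For the next term, n = 4, so the run lengths are 9, 10, 5, 8.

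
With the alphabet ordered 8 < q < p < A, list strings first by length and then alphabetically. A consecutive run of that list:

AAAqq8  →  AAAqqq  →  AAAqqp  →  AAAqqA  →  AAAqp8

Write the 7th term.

AAAqpp

Continuing the enumeration 2 steps past AAAqp8: AAAqp8 → AAAqpq → (answer).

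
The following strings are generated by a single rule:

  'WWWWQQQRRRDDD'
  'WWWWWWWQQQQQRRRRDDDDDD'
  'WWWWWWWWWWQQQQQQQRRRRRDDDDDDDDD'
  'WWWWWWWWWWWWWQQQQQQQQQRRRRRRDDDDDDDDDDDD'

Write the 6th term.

Reading off run lengths: W runs 4, 7, 10, 13; Q runs 3, 5, 7, 9; R runs 3, 4, 5, 6; D runs 3, 6, 9, 12 — each is linear in n (n = 1, 2, …).
For term 6, n = 6, so the run lengths are 19, 13, 8, 18.

WWWWWWWWWWWWWWWWWWWQQQQQQQQQQQQQRRRRRRRRDDDDDDDDDDDDDDDDDD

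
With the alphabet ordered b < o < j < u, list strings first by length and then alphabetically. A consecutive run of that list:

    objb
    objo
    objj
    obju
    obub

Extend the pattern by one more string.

obuo

The successor of obub increments the rightmost position that isn't already u and resets every position after it to b.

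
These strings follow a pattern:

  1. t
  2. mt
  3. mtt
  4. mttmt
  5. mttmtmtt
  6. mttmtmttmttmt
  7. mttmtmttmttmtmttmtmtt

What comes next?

This is a Fibonacci-style word recurrence s(k) = s(k−1)·s(k−2): e.g. mt·t = mtt.
The next term joins mttmtmttmttmtmttmtmtt and mttmtmttmttmt.

mttmtmttmttmtmttmtmttmttmtmttmttmt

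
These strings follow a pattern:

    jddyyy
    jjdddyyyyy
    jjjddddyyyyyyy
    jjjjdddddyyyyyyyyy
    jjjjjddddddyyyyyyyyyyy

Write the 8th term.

Each string has the form j^{n} d^{n+1} y^{2n+1} (n = 1, 2, …).
For term 8, n = 8, so the run lengths are 8, 9, 17.

jjjjjjjjdddddddddyyyyyyyyyyyyyyyyy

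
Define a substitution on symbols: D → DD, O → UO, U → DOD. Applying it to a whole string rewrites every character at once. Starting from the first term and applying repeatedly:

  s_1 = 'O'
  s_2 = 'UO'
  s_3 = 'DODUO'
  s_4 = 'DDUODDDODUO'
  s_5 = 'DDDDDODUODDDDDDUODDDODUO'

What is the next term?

Rewriting the 24 symbols of DDDDDODUODDDDDDUODDDODUO one by one yields DD DD DD DD DD UO DD DOD UO DD DD DD DD DD DD DOD UO DD DD DD UO DD DOD UO; concatenated:

DDDDDDDDDDUODDDODUODDDDDDDDDDDDDODUODDDDDDUODDDODUO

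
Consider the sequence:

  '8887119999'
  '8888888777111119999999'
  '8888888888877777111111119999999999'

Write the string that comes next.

Term n consists of 4n-1 8's, followed by 2n-1 7's, followed by 3n-1 1's, followed by 3n+1 9's (n = 1, 2, …).
For the next term, n = 4, so the run lengths are 15, 7, 11, 13.

8888888888888887777777111111111119999999999999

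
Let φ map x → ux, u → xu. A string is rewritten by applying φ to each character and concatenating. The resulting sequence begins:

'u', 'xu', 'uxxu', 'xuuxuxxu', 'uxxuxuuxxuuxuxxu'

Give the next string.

xuuxuxxuuxxuxuuxuxxuxuuxxuuxuxxu

Applying the rule to each of the 16 symbols of uxxuxuuxxuuxuxxu gives the pieces xu ux ux xu ux xu xu ux ux xu xu ux xu ux ux xu, which concatenate to the answer.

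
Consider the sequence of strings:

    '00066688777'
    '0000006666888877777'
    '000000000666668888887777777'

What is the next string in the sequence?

Reading off run lengths: 0 runs 3, 6, 9; 6 runs 3, 4, 5; 8 runs 2, 4, 6; 7 runs 3, 5, 7 — each is linear in n (n = 1, 2, …).
At n = 4 the blocks have lengths 12, 6, 8, 9.

00000000000066666688888888777777777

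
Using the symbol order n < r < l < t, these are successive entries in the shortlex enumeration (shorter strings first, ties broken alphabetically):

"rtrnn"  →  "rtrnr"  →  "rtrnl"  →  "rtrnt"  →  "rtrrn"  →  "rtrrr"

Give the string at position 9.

Continuing the enumeration 3 steps past rtrrr: rtrrr → rtrrl → rtrrt → (answer).

rtrln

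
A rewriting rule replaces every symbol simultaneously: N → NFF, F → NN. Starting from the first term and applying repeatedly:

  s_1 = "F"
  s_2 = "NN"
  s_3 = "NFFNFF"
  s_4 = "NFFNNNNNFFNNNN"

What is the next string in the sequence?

φ(NFFNNNNNFFNNNN) expands symbol-by-symbol to NFF NN NN NFF NFF NFF NFF NFF NN NN NFF NFF NFF NFF; joining the 14 pieces gives the next term.

NFFNNNNNFFNFFNFFNFFNFFNNNNNFFNFFNFFNFF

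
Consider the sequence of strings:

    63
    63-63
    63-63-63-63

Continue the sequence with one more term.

s(k+1) = s(k)·-·s(k) — each term doubles the last with '-' between the halves.
So the next term is two copies of 63-63-63-63 with '-' between the halves.

63-63-63-63-63-63-63-63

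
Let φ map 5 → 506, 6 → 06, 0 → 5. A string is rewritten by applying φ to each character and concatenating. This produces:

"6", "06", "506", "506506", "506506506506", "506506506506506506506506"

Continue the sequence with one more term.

Applying the rule to each of the 24 symbols of 506506506506506506506506 gives the pieces 506 5 06 506 5 06 506 5 06 506 5 06 506 5 06 506 5 06 506 5 06 506 5 06, which concatenate to the answer.

506506506506506506506506506506506506506506506506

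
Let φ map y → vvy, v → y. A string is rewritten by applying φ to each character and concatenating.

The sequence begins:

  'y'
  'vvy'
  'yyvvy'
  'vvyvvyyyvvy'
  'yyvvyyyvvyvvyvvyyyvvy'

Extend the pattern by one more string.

vvyvvyyyvvyvvyvvyyyvvyyyvvyyyvvyvvyvvyyyvvy

Applying the rule to each of the 21 symbols of yyvvyyyvvyvvyvvyyyvvy gives the pieces vvy vvy y y vvy vvy vvy y y vvy y y vvy y y vvy vvy vvy y y vvy, which concatenate to the answer.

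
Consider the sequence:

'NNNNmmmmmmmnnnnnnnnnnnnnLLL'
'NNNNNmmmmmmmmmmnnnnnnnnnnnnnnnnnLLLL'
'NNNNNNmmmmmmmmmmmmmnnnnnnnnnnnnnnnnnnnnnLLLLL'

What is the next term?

Each string has the form N^{n+1} m^{3n-2} n^{4n+1} L^{n}, where the shown terms are n = 3, 4, 5.
For the next term, n = 6, so the run lengths are 7, 16, 25, 6.

NNNNNNNmmmmmmmmmmmmmmmmnnnnnnnnnnnnnnnnnnnnnnnnnLLLLLL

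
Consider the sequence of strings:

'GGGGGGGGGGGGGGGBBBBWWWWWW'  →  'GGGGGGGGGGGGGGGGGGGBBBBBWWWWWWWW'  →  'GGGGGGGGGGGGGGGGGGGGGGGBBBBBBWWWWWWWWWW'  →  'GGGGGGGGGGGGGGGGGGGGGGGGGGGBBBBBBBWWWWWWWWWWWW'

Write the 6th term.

GGGGGGGGGGGGGGGGGGGGGGGGGGGGGGGGGGGBBBBBBBBBWWWWWWWWWWWWWWWW

Term n consists of 4n+3 G's, followed by n+1 B's, followed by 2n W's, where the shown terms are n = 3, 4, 5, 6.
For term 6, n = 8, so the run lengths are 35, 9, 16.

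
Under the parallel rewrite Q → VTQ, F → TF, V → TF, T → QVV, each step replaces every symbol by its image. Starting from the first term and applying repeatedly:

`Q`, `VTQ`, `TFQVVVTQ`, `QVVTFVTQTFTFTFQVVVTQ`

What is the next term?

VTQTFTFQVVTFTFQVVVTQQVVTFQVVTFQVVTFVTQTFTFTFQVVVTQ

Replace each of the 20 characters of QVVTFVTQTFTFTFQVVVTQ in place — VTQ TF TF QVV TF TF QVV VTQ QVV TF QVV TF QVV TF VTQ TF TF TF QVV VTQ — and concatenate.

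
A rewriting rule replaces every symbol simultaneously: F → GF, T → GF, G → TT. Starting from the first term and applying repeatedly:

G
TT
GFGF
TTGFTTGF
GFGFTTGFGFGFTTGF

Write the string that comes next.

TTGFTTGFGFGFTTGFTTGFTTGFGFGFTTGF

Applying the rule to each of the 16 symbols of GFGFTTGFGFGFTTGF gives the pieces TT GF TT GF GF GF TT GF TT GF TT GF GF GF TT GF, which concatenate to the answer.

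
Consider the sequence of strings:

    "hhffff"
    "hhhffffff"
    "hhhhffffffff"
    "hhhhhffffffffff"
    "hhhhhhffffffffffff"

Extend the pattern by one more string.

Reading off run lengths: h runs 2, 3, 4, 5, 6; f runs 4, 6, 8, 10, 12 — each is linear in n, where the shown terms are n = 2, 3, 4, 5, 6.
Setting n = 7 gives 7, 14 characters in each block.

hhhhhhhffffffffffffff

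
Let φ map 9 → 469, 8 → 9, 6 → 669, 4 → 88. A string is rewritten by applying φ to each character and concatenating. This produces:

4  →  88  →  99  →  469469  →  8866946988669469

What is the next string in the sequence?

Replace each of the 16 characters of 8866946988669469 in place — 9 9 669 669 469 88 669 469 9 9 669 669 469 88 669 469 — and concatenate.

99669669469886694699966966946988669469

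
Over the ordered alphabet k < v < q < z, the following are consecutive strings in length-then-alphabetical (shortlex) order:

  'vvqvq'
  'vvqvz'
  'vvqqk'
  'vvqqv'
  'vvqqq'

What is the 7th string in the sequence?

vvqzk

Advancing 2 positions from vvqqq through vvqqq → vvqqz reaches term 7.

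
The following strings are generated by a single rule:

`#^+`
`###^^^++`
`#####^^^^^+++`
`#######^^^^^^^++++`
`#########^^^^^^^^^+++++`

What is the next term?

Term n consists of 2n-1 #'s, followed by 2n-1 ^'s, followed by n +'s (n = 1, 2, …).
Setting n = 6 gives 11, 11, 6 characters in each block.

###########^^^^^^^^^^^++++++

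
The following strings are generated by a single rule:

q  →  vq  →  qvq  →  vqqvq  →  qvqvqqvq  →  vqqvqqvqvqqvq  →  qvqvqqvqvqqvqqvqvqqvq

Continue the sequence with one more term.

vqqvqqvqvqqvqqvqvqqvqvqqvqqvqvqqvq

This is a Fibonacci-style word recurrence s(k) = s(k−2)·s(k−1): e.g. q·vq = qvq.
So term 8 is vqqvqqvqvqqvq·qvqvqqvqvqqvqqvqvqqvq.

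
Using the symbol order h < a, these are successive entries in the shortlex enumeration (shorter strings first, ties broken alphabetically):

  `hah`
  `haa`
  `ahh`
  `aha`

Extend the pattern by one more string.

aah

Treat aha as a base-2 numeral over the given alphabet and add one, carrying through any trailing a's.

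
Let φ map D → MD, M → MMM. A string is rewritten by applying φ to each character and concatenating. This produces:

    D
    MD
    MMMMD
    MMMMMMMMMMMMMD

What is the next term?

Replace each of the 14 characters of MMMMMMMMMMMMMD in place — MMM MMM MMM MMM MMM MMM MMM MMM MMM MMM MMM MMM MMM MD — and concatenate.

MMMMMMMMMMMMMMMMMMMMMMMMMMMMMMMMMMMMMMMMD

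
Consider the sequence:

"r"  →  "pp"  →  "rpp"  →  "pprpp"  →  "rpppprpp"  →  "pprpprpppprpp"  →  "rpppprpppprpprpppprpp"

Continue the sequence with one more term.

pprpprpppprpprpppprpppprpprpppprpp

This is a Fibonacci-style word recurrence s(k) = s(k−2)·s(k−1): e.g. r·pp = rpp.
The next term joins pprpprpppprpp and rpppprpppprpprpppprpp.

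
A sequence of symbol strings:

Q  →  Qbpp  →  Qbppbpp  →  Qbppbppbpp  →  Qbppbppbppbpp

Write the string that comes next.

Each term is the previous one with bpp appended.
Applying this once more to Qbppbppbppbpp:

Qbppbppbppbppbpp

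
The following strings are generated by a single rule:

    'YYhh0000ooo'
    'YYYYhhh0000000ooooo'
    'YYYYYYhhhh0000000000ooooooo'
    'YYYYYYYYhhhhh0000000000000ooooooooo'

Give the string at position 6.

YYYYYYYYYYYYhhhhhhh0000000000000000000ooooooooooooo

Term n consists of 2n Y's, followed by n+1 h's, followed by 3n+1 0's, followed by 2n+1 o's (n = 1, 2, …).
At n = 6 the blocks have lengths 12, 7, 19, 13.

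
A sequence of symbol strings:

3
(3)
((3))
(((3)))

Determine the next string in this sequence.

((((3))))

s(k+1) = (·s(k)·), so each term gains ( as a prefix and ) as a suffix.
One more step from (((3))) gives the answer.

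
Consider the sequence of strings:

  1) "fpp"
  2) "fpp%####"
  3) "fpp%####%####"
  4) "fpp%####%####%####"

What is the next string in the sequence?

fpp%####%####%####%####

Every step adds %#### to the end: s(k+1) = s(k)·%####.
So the next term is fpp%####%####%####·%####.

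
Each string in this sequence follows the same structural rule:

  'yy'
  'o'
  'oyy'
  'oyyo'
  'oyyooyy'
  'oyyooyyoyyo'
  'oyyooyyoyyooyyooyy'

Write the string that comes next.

oyyooyyoyyooyyooyyoyyooyyoyyo

This is a Fibonacci-style word recurrence s(k) = s(k−1)·s(k−2): e.g. o·yy = oyy.
So term 8 is oyyooyyoyyooyyooyy·oyyooyyoyyo.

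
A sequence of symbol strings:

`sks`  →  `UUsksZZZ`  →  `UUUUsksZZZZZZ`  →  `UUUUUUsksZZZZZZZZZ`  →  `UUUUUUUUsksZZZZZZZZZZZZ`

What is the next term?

UUUUUUUUUUsksZZZZZZZZZZZZZZZ

Each term wraps the previous one in UU on the left and ZZZ on the right.
One more step from UUUUUUUUsksZZZZZZZZZZZZ gives the answer.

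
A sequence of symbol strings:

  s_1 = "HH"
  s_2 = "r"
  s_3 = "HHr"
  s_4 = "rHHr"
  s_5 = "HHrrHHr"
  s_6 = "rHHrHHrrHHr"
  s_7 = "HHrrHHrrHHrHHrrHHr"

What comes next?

From term 3 onward, concatenate the second-to-last term with the last: HH·r = HHr, r·HHr = rHHr, …
Continuing: rHHrHHrrHHr · HHrrHHrrHHrHHrrHHr gives term 8.

rHHrHHrrHHrHHrrHHrrHHrHHrrHHr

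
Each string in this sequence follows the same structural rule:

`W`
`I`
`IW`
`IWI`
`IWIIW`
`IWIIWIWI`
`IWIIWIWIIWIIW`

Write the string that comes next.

Each term (from the third on) is the previous term followed by the one before it: term 3 = I·W = IW.
The next term joins IWIIWIWIIWIIW and IWIIWIWI.

IWIIWIWIIWIIWIWIIWIWI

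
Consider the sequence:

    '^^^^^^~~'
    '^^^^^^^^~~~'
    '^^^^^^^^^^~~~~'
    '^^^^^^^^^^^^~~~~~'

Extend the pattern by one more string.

The n-th term is 2n ^'s then n-1 ~'s, where the shown terms are n = 3, 4, 5, 6.
For the next term, n = 7, so the run lengths are 14, 6.

^^^^^^^^^^^^^^~~~~~~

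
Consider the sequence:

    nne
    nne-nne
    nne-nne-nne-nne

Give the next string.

s(k+1) = s(k)·-·s(k) — each term doubles the last with '-' between the halves.
One more doubling of nne-nne-nne-nne gives the answer.

nne-nne-nne-nne-nne-nne-nne-nne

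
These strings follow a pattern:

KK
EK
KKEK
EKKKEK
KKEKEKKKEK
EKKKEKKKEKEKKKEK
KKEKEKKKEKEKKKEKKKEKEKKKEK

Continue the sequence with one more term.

EKKKEKKKEKEKKKEKKKEKEKKKEKEKKKEKKKEKEKKKEK

From term 3 onward, concatenate the second-to-last term with the last: KK·EK = KKEK, EK·KKEK = EKKKEK, …
The next term joins EKKKEKKKEKEKKKEK and KKEKEKKKEKEKKKEKKKEKEKKKEK.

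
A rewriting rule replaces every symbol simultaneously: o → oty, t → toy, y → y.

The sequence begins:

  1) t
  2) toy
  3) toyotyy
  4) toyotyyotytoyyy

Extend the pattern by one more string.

Rewriting the 15 symbols of toyotyyotytoyyy one by one yields toy oty y oty toy y y oty toy y toy oty y y y; concatenated:

toyotyyotytoyyyotytoyytoyotyyyy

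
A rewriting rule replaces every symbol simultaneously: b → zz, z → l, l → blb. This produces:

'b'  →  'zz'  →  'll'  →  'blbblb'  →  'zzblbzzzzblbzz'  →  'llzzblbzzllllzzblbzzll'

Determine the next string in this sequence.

φ(llzzblbzzllllzzblbzzll) expands symbol-by-symbol to blb blb l l zz blb zz l l blb blb blb blb l l zz blb zz l l blb blb; joining the 22 pieces gives the next term.

blbblbllzzblbzzllblbblbblbblbllzzblbzzllblbblb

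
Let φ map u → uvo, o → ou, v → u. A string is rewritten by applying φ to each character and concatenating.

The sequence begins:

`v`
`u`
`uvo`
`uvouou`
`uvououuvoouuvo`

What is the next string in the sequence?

Replace each of the 14 characters of uvououuvoouuvo in place — uvo u ou uvo ou uvo uvo u ou ou uvo uvo u ou — and concatenate.

uvououuvoouuvouvouououuvouvouou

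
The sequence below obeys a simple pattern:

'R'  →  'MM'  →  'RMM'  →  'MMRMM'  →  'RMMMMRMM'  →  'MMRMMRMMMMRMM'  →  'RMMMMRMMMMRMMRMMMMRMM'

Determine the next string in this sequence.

Each term (from the third on) is the two preceding terms concatenated in order: term 3 = R·MM = RMM.
So term 8 is MMRMMRMMMMRMM·RMMMMRMMMMRMMRMMMMRMM.

MMRMMRMMMMRMMRMMMMRMMMMRMMRMMMMRMM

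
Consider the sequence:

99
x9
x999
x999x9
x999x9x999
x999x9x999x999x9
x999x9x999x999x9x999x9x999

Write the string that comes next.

x999x9x999x999x9x999x9x999x999x9x999x999x9

From term 3 onward, concatenate the last term with the second-to-last: x9·99 = x999, x999·x9 = x999x9, …
So term 8 is x999x9x999x999x9x999x9x999·x999x9x999x999x9.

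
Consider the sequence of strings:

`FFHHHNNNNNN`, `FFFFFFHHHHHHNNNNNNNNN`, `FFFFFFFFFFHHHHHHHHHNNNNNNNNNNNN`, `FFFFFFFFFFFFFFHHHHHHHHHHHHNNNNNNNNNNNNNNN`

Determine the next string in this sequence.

FFFFFFFFFFFFFFFFFFHHHHHHHHHHHHHHHNNNNNNNNNNNNNNNNNN

Term n consists of 4n-2 F's, followed by 3n H's, followed by 3n+3 N's (n = 1, 2, …).
For the next term, n = 5, so the run lengths are 18, 15, 18.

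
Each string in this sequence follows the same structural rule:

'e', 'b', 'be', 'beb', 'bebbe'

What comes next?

From term 3 onward, concatenate the last term with the second-to-last: b·e = be, be·b = beb, …
Continuing: bebbe · beb gives term 6.

bebbebeb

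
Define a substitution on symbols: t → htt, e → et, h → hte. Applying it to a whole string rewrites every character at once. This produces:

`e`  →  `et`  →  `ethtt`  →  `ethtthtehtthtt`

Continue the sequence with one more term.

Rewriting the 14 symbols of ethtthtehtthtt one by one yields et htt hte htt htt hte htt et hte htt htt hte htt htt; concatenated:

ethtthtehtthtthtehttethtehtthtthtehtthtt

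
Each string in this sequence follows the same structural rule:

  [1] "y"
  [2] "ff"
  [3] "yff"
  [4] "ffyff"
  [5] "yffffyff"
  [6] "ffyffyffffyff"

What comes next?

This is a Fibonacci-style word recurrence s(k) = s(k−2)·s(k−1): e.g. y·ff = yff.
Continuing: yffffyff · ffyffyffffyff gives term 7.

yffffyffffyffyffffyff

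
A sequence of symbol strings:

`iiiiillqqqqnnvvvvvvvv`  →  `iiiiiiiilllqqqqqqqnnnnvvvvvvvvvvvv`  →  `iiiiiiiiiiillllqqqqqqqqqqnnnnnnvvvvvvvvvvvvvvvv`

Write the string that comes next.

Each string has the form i^{3n-1} l^{n} q^{3n-2} n^{2n-2} v^{4n}, where the shown terms are n = 2, 3, 4.
At n = 5 the blocks have lengths 14, 5, 13, 8, 20.

iiiiiiiiiiiiiilllllqqqqqqqqqqqqqnnnnnnnnvvvvvvvvvvvvvvvvvvvv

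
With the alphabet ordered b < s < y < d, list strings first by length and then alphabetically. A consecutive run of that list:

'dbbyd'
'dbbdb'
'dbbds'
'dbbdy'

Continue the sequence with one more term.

dbbdd

The successor of dbbdy increments the rightmost position that isn't already d and resets every position after it to b.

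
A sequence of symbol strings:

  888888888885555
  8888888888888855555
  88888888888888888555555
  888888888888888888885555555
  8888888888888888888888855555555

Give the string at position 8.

Each string has the form 8^{3n+2} 5^{n+1}, where the shown terms are n = 3, 4, 5, 6, 7.
At n = 10 the blocks have lengths 32, 11.

8888888888888888888888888888888855555555555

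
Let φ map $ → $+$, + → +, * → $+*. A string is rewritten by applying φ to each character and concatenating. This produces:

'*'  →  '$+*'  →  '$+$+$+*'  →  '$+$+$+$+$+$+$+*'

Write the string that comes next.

φ($+$+$+$+$+$+$+*) expands symbol-by-symbol to $+$ + $+$ + $+$ + $+$ + $+$ + $+$ + $+$ + $+*; joining the 15 pieces gives the next term.

$+$+$+$+$+$+$+$+$+$+$+$+$+$+$+*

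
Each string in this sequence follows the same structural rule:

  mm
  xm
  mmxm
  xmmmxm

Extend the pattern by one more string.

This is a Fibonacci-style word recurrence s(k) = s(k−2)·s(k−1): e.g. mm·xm = mmxm.
So term 5 is mmxm·xmmmxm.

mmxmxmmmxm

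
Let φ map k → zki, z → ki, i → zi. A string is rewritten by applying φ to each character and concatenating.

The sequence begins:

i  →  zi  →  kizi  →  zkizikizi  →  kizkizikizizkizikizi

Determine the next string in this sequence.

Rewriting the 20 symbols of kizkizikizizkizikizi one by one yields zki zi ki zki zi ki zi zki zi ki zi ki zki zi ki zi zki zi ki zi; concatenated:

zkizikizkizikizizkizikizikizkizikizizkizikizi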